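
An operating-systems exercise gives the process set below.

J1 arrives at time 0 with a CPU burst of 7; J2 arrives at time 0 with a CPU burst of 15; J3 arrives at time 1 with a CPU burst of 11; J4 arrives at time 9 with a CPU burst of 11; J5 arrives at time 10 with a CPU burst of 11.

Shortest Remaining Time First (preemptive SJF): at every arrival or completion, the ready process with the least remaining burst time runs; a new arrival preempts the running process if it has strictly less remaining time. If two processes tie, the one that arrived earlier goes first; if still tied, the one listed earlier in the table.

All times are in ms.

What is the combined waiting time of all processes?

Schedule: | J1 0-7 | J3 7-18 | J4 18-29 | J5 29-40 | J2 40-55 |
Completion: J1=7  J2=55  J3=18  J4=29  J5=40
Waiting = turnaround − burst: J1=0, J2=40, J3=6, J4=9, J5=19
Total waiting = 0 + 40 + 6 + 9 + 19 = 74

74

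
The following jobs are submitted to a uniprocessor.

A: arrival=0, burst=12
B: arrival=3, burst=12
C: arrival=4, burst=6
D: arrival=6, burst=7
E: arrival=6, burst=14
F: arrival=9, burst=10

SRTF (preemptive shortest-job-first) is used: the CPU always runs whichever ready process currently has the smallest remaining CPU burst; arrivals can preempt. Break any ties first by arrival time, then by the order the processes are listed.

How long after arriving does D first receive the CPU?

4

Timeline: | A 0-4 | C 4-10 | D 10-17 | A 17-25 | F 25-35 | B 35-47 | E 47-61 |
Completion: A=25  B=47  C=10  D=17  E=61  F=35
Turnaround (C−A): A=25  B=44  C=6  D=11  E=55  F=26
Response(D) = first start − arrival = 10 − 6 = 4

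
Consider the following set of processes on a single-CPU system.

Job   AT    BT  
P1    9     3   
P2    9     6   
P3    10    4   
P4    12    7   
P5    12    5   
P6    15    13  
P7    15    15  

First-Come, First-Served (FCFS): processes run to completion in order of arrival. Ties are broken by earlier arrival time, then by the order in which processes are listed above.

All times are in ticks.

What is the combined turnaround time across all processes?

142

Timeline: | idle 0-9 | P1 9-12 | P2 12-18 | P3 18-22 | P4 22-29 | P5 29-34 | P6 34-47 | P7 47-62 |
Completion: P1=12  P2=18  P3=22  P4=29  P5=34  P6=47  P7=62
Turnaround (C−A): P1=3  P2=9  P3=12  P4=17  P5=22  P6=32  P7=47
Turnaround = completion − arrival: P1=3, P2=9, P3=12, P4=17, P5=22, P6=32, P7=47
Total turnaround = 3 + 9 + 12 + 17 + 22 + 32 + 47 = 142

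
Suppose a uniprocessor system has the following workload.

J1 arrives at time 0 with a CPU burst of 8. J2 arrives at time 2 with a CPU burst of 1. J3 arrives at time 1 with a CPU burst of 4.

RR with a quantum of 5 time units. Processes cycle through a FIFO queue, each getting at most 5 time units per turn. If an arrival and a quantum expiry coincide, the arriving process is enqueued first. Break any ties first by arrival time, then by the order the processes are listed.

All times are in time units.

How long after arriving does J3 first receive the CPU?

4

Schedule: | J1 0-5 | J3 5-9 | J2 9-10 | J1 10-13 |
Completion: J1=13  J2=10  J3=9
Turnaround (C−A): J1=13  J2=8  J3=8
Response(J3) = first start − arrival = 5 − 1 = 4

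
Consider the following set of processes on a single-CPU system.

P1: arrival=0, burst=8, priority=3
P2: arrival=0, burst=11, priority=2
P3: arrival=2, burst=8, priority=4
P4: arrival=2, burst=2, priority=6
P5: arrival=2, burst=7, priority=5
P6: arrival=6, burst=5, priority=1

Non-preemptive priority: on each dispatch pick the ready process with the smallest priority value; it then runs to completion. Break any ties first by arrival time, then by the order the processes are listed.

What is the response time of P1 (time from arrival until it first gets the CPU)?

16

Gantt: | P2 0-11 | P6 11-16 | P1 16-24 | P3 24-32 | P5 32-39 | P4 39-41 |
Completion: P1=24  P2=11  P3=32  P4=41  P5=39  P6=16
Turnaround (C−A): P1=24  P2=11  P3=30  P4=39  P5=37  P6=10
Response(P1) = first start − arrival = 16 − 0 = 16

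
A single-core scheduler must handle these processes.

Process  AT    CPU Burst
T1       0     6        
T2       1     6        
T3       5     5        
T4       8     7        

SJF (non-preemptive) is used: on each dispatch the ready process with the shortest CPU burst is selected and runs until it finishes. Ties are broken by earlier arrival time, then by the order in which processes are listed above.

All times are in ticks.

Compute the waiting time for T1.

Schedule: | T1 0-6 | T3 6-11 | T2 11-17 | T4 17-24 |
Completion: T1=6  T2=17  T3=11  T4=24
Turnaround (C−A): T1=6  T2=16  T3=6  T4=16
Waiting(T1) = turnaround − burst = 6 − 6 = 0

0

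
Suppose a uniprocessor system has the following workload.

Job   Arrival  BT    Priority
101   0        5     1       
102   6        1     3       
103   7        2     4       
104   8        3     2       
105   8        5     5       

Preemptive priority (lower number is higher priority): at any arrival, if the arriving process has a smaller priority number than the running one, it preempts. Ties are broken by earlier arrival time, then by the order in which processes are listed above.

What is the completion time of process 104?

Timeline: | 101 0-5 | idle 5-6 | 102 6-7 | 103 7-8 | 104 8-11 | 103 11-12 | 105 12-17 |
Completion: 101=5  102=7  103=12  104=11  105=17

11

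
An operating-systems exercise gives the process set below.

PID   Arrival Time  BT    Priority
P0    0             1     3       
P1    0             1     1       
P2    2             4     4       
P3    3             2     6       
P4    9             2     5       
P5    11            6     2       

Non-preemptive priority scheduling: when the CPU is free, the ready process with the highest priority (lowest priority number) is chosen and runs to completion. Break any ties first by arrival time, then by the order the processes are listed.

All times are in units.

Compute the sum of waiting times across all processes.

4

Schedule: | P1 0-1 | P0 1-2 | P2 2-6 | P3 6-8 | idle 8-9 | P4 9-11 | P5 11-17 |
Completion: P0=2  P1=1  P2=6  P3=8  P4=11  P5=17
Waiting = turnaround − burst: P0=1, P1=0, P2=0, P3=3, P4=0, P5=0
Total waiting = 1 + 0 + 0 + 3 + 0 + 0 = 4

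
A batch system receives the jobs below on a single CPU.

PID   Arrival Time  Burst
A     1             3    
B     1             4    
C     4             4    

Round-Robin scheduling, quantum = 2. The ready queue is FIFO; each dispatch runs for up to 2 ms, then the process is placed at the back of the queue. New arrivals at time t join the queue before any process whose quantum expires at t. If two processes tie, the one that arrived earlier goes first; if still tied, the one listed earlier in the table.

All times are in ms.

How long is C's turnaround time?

Gantt: | idle 0-1 | A 1-3 | B 3-5 | A 5-6 | C 6-8 | B 8-10 | C 10-12 |
Completion: A=6  B=10  C=12
Turnaround (C−A): A=5  B=9  C=8
Turnaround(C) = completion − arrival = 12 − 4 = 8

8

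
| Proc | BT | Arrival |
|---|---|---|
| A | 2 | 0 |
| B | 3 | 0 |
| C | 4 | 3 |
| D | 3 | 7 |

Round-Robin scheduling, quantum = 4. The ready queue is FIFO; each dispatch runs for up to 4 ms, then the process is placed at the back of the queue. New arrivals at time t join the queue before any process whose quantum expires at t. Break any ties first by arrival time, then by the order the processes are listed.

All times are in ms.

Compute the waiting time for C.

Gantt: | A 0-2 | B 2-5 | C 5-9 | D 9-12 |
Completion: A=2  B=5  C=9  D=12
Turnaround (C−A): A=2  B=5  C=6  D=5
Waiting(C) = turnaround − burst = 6 − 4 = 2

2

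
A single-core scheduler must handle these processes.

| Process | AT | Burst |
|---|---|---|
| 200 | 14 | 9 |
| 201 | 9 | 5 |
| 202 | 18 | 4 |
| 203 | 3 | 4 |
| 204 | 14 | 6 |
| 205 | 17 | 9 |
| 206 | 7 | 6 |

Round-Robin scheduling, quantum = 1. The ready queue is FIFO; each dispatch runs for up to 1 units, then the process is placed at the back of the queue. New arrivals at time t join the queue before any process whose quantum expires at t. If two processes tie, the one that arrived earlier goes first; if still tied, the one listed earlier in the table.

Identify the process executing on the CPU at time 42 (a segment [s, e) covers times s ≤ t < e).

205

Gantt: | idle 0-3 | 203 3-7 | 206 7-9 | 201 9-10 | 206 10-11 | 201 11-12 | 206 12-13 | 201 13-14 | 206 14-15 | 200 15-16 | 204 16-17 | 201 17-18 | 206 18-19 | 200 19-20 | 205 20-21 | 204 21-22 | 202 22-23 | 201 23-24 | 200 24-25 | 205 25-26 | 204 26-27 | 202 27-28 | 200 28-29 | 205 29-30 | 204 30-31 | 202 31-32 | 200 32-33 | 205 33-34 | 204 34-35 | 202 35-36 | 200 36-37 | 205 37-38 | 204 38-39 | 200 39-40 | 205 40-41 | 200 41-42 | 205 42-43 | 200 43-44 | 205 44-46 |
Completion: 200=44  201=24  202=36  203=7  204=39  205=46  206=19
Turnaround (C−A): 200=30  201=15  202=18  203=4  204=25  205=29  206=12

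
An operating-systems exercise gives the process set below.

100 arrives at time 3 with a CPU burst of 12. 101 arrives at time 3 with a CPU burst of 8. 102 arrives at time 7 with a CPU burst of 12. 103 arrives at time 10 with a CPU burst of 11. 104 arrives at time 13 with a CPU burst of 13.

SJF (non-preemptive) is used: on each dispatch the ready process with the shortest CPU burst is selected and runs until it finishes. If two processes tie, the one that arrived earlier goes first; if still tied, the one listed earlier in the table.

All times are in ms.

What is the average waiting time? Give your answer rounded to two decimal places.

Gantt: | idle 0-3 | 101 3-11 | 103 11-22 | 100 22-34 | 102 34-46 | 104 46-59 |
Completion: 100=34  101=11  102=46  103=22  104=59
Waiting times: 100=19, 101=0, 102=27, 103=1, 104=33
Average waiting = (19+0+27+1+33) / 5 = 80/5 = 16.00

16.00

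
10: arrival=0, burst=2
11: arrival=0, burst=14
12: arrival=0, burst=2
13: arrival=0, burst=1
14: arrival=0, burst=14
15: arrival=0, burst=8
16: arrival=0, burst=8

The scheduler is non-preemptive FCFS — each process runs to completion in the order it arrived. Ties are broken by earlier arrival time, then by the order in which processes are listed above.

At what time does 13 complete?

Timeline: | 10 0-2 | 11 2-16 | 12 16-18 | 13 18-19 | 14 19-33 | 15 33-41 | 16 41-49 |
Completion: 10=2  11=16  12=18  13=19  14=33  15=41  16=49

19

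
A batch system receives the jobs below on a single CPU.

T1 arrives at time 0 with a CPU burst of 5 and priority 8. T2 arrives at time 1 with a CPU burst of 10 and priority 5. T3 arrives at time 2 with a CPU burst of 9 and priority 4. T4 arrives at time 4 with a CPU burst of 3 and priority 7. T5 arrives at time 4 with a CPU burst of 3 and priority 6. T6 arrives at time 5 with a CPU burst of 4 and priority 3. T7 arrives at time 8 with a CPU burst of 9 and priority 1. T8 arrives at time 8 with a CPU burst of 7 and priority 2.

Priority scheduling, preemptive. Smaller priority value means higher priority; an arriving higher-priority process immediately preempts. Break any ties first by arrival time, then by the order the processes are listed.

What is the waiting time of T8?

Schedule: | T1 0-1 | T2 1-2 | T3 2-5 | T6 5-8 | T7 8-17 | T8 17-24 | T6 24-25 | T3 25-31 | T2 31-40 | T5 40-43 | T4 43-46 | T1 46-50 |
Completion: T1=50  T2=40  T3=31  T4=46  T5=43  T6=25  T7=17  T8=24
Turnaround (C−A): T1=50  T2=39  T3=29  T4=42  T5=39  T6=20  T7=9  T8=16
Waiting(T8) = turnaround − burst = 16 − 7 = 9

9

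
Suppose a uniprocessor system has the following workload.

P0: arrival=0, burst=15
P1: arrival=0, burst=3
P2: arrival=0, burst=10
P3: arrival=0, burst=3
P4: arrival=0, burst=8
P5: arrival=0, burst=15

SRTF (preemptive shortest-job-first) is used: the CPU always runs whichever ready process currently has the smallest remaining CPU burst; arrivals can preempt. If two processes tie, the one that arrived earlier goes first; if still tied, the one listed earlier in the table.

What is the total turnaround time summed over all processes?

Gantt: | P1 0-3 | P3 3-6 | P4 6-14 | P2 14-24 | P0 24-39 | P5 39-54 |
Completion: P0=39  P1=3  P2=24  P3=6  P4=14  P5=54
Turnaround (C−A): P0=39  P1=3  P2=24  P3=6  P4=14  P5=54
Turnaround = completion − arrival: P0=39, P1=3, P2=24, P3=6, P4=14, P5=54
Total turnaround = 39 + 3 + 24 + 6 + 14 + 54 = 140

140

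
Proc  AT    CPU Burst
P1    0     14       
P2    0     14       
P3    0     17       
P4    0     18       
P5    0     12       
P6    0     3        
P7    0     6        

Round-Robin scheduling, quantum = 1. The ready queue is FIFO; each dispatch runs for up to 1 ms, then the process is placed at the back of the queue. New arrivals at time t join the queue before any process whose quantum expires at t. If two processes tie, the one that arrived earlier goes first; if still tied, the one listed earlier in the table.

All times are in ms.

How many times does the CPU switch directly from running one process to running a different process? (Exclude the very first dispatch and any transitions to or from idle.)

82

Gantt: | P1 0-1 | P2 1-2 | P3 2-3 | P4 3-4 | P5 4-5 | P6 5-6 | P7 6-7 | P1 7-8 | P2 8-9 | P3 9-10 | P4 10-11 | P5 11-12 | P6 12-13 | P7 13-14 | P1 14-15 | P2 15-16 | P3 16-17 | P4 17-18 | P5 18-19 | P6 19-20 | P7 20-21 | P1 21-22 | P2 22-23 | P3 23-24 | P4 24-25 | P5 25-26 | P7 26-27 | P1 27-28 | P2 28-29 | P3 29-30 | P4 30-31 | P5 31-32 | P7 32-33 | P1 33-34 | P2 34-35 | P3 35-36 | P4 36-37 | P5 37-38 | P7 38-39 | P1 39-40 | P2 40-41 | P3 41-42 | P4 42-43 | P5 43-44 | P1 44-45 | P2 45-46 | P3 46-47 | P4 47-48 | P5 48-49 | P1 49-50 | P2 50-51 | P3 51-52 | P4 52-53 | P5 53-54 | P1 54-55 | P2 55-56 | P3 56-57 | P4 57-58 | P5 58-59 | P1 59-60 | P2 60-61 | P3 61-62 | P4 62-63 | P5 63-64 | P1 64-65 | P2 65-66 | P3 66-67 | P4 67-68 | P5 68-69 | P1 69-70 | P2 70-71 | P3 71-72 | P4 72-73 | P1 73-74 | P2 74-75 | P3 75-76 | P4 76-77 | P3 77-78 | P4 78-79 | P3 79-80 | P4 80-81 | P3 81-82 | P4 82-84 |
Completion: P1=74  P2=75  P3=82  P4=84  P5=69  P6=20  P7=39
Turnaround (C−A): P1=74  P2=75  P3=82  P4=84  P5=69  P6=20  P7=39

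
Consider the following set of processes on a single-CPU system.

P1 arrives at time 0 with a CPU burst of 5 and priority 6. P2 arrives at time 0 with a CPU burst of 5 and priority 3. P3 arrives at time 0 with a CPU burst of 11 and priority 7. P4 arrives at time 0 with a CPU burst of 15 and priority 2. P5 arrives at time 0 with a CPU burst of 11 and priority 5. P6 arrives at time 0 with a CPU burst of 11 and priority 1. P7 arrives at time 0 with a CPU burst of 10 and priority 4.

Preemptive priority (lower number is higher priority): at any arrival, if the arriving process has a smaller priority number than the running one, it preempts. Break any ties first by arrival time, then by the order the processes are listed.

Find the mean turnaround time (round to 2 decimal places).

40.86

Gantt: | P6 0-11 | P4 11-26 | P2 26-31 | P7 31-41 | P5 41-52 | P1 52-57 | P3 57-68 |
Completion: P1=57  P2=31  P3=68  P4=26  P5=52  P6=11  P7=41
Turnaround (C−A): P1=57  P2=31  P3=68  P4=26  P5=52  P6=11  P7=41
Turnaround times: P1=57, P2=31, P3=68, P4=26, P5=52, P6=11, P7=41
Average turnaround = (57+31+68+26+52+11+41) / 7 = 286/7 = 40.86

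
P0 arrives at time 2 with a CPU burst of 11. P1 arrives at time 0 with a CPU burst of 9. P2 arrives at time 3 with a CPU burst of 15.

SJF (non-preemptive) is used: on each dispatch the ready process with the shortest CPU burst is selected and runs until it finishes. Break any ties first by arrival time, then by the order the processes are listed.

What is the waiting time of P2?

Timeline: | P1 0-9 | P0 9-20 | P2 20-35 |
Completion: P0=20  P1=9  P2=35
Turnaround (C−A): P0=18  P1=9  P2=32
Waiting(P2) = turnaround − burst = 32 − 15 = 17

17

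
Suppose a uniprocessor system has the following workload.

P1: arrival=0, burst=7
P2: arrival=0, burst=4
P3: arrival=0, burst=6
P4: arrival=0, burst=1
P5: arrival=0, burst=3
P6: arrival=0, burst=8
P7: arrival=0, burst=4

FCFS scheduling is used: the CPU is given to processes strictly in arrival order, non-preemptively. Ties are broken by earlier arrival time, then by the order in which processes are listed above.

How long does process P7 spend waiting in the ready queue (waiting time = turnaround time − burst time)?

29

Schedule: | P1 0-7 | P2 7-11 | P3 11-17 | P4 17-18 | P5 18-21 | P6 21-29 | P7 29-33 |
Completion: P1=7  P2=11  P3=17  P4=18  P5=21  P6=29  P7=33
Turnaround (C−A): P1=7  P2=11  P3=17  P4=18  P5=21  P6=29  P7=33
Waiting(P7) = turnaround − burst = 33 − 4 = 29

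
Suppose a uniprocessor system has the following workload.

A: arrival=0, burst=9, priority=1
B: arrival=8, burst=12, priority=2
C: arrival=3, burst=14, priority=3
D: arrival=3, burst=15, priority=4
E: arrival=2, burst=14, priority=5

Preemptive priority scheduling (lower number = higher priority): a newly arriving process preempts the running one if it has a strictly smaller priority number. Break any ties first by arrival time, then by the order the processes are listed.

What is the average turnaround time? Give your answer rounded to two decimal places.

32.60

Schedule: | A 0-9 | B 9-21 | C 21-35 | D 35-50 | E 50-64 |
Completion: A=9  B=21  C=35  D=50  E=64
Turnaround times: A=9, B=13, C=32, D=47, E=62
Average turnaround = (9+13+32+47+62) / 5 = 163/5 = 32.60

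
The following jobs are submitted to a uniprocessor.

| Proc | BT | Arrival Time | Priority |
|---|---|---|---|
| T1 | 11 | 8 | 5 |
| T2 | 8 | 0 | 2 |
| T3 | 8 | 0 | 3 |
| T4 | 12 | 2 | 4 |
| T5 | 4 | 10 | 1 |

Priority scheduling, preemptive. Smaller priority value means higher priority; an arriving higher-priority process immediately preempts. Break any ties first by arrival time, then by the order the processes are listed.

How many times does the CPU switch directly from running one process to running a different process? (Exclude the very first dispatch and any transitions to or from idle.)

5

Schedule: | T2 0-8 | T3 8-10 | T5 10-14 | T3 14-20 | T4 20-32 | T1 32-43 |
Completion: T1=43  T2=8  T3=20  T4=32  T5=14
Turnaround (C−A): T1=35  T2=8  T3=20  T4=30  T5=4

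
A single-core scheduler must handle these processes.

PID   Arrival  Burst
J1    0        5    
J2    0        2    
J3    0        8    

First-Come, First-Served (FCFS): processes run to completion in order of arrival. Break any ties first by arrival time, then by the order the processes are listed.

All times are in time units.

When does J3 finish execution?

Schedule: | J1 0-5 | J2 5-7 | J3 7-15 |
Completion: J1=5  J2=7  J3=15

15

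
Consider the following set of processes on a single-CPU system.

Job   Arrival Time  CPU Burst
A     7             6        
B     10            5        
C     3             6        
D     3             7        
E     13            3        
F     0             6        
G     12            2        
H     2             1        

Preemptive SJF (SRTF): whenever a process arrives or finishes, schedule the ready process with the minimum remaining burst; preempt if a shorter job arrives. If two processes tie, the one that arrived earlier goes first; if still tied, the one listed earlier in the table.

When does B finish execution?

Schedule: | F 0-2 | H 2-3 | F 3-7 | C 7-13 | G 13-15 | E 15-18 | B 18-23 | A 23-29 | D 29-36 |
Completion: A=29  B=23  C=13  D=36  E=18  F=7  G=15  H=3
Turnaround (C−A): A=22  B=13  C=10  D=33  E=5  F=7  G=3  H=1

23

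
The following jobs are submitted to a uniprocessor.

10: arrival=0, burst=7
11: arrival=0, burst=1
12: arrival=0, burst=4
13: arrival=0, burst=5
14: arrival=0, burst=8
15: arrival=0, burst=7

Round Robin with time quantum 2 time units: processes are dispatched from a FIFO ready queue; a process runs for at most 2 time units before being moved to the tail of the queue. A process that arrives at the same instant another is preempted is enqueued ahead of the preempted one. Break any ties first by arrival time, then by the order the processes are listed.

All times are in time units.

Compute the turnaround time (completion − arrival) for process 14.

Schedule: | 10 0-2 | 11 2-3 | 12 3-5 | 13 5-7 | 14 7-9 | 15 9-11 | 10 11-13 | 12 13-15 | 13 15-17 | 14 17-19 | 15 19-21 | 10 21-23 | 13 23-24 | 14 24-26 | 15 26-28 | 10 28-29 | 14 29-31 | 15 31-32 |
Completion: 10=29  11=3  12=15  13=24  14=31  15=32
Turnaround(14) = completion − arrival = 31 − 0 = 31

31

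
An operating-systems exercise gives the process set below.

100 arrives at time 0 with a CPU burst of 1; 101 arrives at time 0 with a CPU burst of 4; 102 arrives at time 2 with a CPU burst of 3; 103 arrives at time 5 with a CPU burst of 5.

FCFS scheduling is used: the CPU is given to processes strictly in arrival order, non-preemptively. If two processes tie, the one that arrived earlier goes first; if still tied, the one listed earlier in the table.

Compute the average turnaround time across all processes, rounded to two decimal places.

Timeline: | 100 0-1 | 101 1-5 | 102 5-8 | 103 8-13 |
Completion: 100=1  101=5  102=8  103=13
Turnaround (C−A): 100=1  101=5  102=6  103=8
Turnaround times: 100=1, 101=5, 102=6, 103=8
Average turnaround = (1+5+6+8) / 4 = 20/4 = 5.00

5.00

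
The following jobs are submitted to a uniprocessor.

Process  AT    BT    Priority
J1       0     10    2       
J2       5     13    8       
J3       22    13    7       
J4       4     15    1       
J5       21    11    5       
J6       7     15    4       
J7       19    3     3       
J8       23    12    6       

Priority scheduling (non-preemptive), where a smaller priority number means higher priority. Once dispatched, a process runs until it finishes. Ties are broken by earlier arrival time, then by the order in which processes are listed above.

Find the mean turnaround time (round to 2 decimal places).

37.00

Schedule: | J1 0-10 | J4 10-25 | J7 25-28 | J6 28-43 | J5 43-54 | J8 54-66 | J3 66-79 | J2 79-92 |
Completion: J1=10  J2=92  J3=79  J4=25  J5=54  J6=43  J7=28  J8=66
Turnaround times: J1=10, J2=87, J3=57, J4=21, J5=33, J6=36, J7=9, J8=43
Average turnaround = (10+87+57+21+33+36+9+43) / 8 = 296/8 = 37.00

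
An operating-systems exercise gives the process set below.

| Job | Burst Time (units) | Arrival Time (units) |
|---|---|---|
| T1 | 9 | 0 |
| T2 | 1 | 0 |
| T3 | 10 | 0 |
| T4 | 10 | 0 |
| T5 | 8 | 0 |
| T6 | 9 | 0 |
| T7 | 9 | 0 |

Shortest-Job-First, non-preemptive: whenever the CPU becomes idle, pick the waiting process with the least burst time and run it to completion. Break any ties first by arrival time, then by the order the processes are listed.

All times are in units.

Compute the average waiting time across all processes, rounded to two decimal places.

Timeline: | T2 0-1 | T5 1-9 | T1 9-18 | T6 18-27 | T7 27-36 | T3 36-46 | T4 46-56 |
Completion: T1=18  T2=1  T3=46  T4=56  T5=9  T6=27  T7=36
Turnaround (C−A): T1=18  T2=1  T3=46  T4=56  T5=9  T6=27  T7=36
Waiting times: T1=9, T2=0, T3=36, T4=46, T5=1, T6=18, T7=27
Average waiting = (9+0+36+46+1+18+27) / 7 = 137/7 = 19.57

19.57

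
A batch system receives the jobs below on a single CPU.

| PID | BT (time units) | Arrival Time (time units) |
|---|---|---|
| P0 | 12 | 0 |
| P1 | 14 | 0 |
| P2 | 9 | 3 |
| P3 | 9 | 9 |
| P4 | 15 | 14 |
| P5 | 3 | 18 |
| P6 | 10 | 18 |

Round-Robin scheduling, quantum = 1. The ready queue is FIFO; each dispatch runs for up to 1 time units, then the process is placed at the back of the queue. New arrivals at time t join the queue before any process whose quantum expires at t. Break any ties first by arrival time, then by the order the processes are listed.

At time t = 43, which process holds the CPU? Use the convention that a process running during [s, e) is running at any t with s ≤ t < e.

Timeline: | P0 0-1 | P1 1-2 | P0 2-3 | P1 3-4 | P2 4-5 | P0 5-6 | P1 6-7 | P2 7-8 | P0 8-9 | P1 9-10 | P2 10-11 | P3 11-12 | P0 12-13 | P1 13-14 | P2 14-15 | P3 15-16 | P0 16-17 | P4 17-18 | P1 18-19 | P2 19-20 | P3 20-21 | P0 21-22 | P5 22-23 | P6 23-24 | P4 24-25 | P1 25-26 | P2 26-27 | P3 27-28 | P0 28-29 | P5 29-30 | P6 30-31 | P4 31-32 | P1 32-33 | P2 33-34 | P3 34-35 | P0 35-36 | P5 36-37 | P6 37-38 | P4 38-39 | P1 39-40 | P2 40-41 | P3 41-42 | P0 42-43 | P6 43-44 | P4 44-45 | P1 45-46 | P2 46-47 | P3 47-48 | P0 48-49 | P6 49-50 | P4 50-51 | P1 51-52 | P3 52-53 | P0 53-54 | P6 54-55 | P4 55-56 | P1 56-57 | P3 57-58 | P6 58-59 | P4 59-60 | P1 60-61 | P6 61-62 | P4 62-63 | P1 63-64 | P6 64-65 | P4 65-66 | P6 66-67 | P4 67-72 |
Completion: P0=54  P1=64  P2=47  P3=58  P4=72  P5=37  P6=67

P6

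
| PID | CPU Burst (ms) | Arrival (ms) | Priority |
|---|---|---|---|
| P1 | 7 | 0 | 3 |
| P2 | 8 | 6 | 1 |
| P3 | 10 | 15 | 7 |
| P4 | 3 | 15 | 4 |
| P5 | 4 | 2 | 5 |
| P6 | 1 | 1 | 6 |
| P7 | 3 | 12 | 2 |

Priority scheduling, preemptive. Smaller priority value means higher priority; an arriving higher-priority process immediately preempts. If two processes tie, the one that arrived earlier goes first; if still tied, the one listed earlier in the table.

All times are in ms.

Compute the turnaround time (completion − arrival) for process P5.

Timeline: | P1 0-6 | P2 6-14 | P7 14-17 | P1 17-18 | P4 18-21 | P5 21-25 | P6 25-26 | P3 26-36 |
Completion: P1=18  P2=14  P3=36  P4=21  P5=25  P6=26  P7=17
Turnaround (C−A): P1=18  P2=8  P3=21  P4=6  P5=23  P6=25  P7=5
Turnaround(P5) = completion − arrival = 25 − 2 = 23

23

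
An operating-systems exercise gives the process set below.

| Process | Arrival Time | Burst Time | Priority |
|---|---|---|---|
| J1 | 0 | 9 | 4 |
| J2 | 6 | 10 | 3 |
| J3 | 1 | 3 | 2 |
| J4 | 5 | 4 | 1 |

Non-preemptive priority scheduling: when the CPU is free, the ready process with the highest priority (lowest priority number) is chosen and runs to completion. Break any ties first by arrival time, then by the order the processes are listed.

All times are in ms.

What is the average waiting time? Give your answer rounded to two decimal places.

6.50

Schedule: | J1 0-9 | J4 9-13 | J3 13-16 | J2 16-26 |
Completion: J1=9  J2=26  J3=16  J4=13
Waiting times: J1=0, J2=10, J3=12, J4=4
Average waiting = (0+10+12+4) / 4 = 26/4 = 6.50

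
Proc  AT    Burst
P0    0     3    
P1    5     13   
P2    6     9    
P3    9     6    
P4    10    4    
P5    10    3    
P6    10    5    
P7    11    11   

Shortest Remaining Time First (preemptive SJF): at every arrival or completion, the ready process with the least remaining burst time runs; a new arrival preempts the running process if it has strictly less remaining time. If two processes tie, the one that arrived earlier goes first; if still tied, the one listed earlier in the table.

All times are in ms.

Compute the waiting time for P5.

0

Gantt: | P0 0-3 | idle 3-5 | P1 5-6 | P2 6-10 | P5 10-13 | P4 13-17 | P2 17-22 | P6 22-27 | P3 27-33 | P7 33-44 | P1 44-56 |
Completion: P0=3  P1=56  P2=22  P3=33  P4=17  P5=13  P6=27  P7=44
Waiting(P5) = turnaround − burst = 3 − 3 = 0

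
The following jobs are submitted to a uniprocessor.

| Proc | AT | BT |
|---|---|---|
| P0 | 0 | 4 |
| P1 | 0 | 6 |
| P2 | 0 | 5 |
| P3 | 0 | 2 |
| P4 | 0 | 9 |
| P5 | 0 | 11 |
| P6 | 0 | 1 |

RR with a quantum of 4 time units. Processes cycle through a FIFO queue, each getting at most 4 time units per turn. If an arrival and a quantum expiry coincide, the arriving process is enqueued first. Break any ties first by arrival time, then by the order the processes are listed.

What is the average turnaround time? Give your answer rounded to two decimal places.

23.57

Gantt: | P0 0-4 | P1 4-8 | P2 8-12 | P3 12-14 | P4 14-18 | P5 18-22 | P6 22-23 | P1 23-25 | P2 25-26 | P4 26-30 | P5 30-34 | P4 34-35 | P5 35-38 |
Completion: P0=4  P1=25  P2=26  P3=14  P4=35  P5=38  P6=23
Turnaround times: P0=4, P1=25, P2=26, P3=14, P4=35, P5=38, P6=23
Average turnaround = (4+25+26+14+35+38+23) / 7 = 165/7 = 23.57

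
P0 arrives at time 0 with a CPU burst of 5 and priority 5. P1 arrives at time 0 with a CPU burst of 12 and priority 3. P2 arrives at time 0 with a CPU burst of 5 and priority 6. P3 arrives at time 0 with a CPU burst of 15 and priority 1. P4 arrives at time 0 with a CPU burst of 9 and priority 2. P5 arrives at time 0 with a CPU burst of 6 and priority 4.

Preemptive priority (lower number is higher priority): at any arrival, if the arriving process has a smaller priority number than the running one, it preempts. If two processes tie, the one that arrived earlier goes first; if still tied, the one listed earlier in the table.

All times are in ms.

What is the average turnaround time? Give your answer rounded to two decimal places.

36.00

Schedule: | P3 0-15 | P4 15-24 | P1 24-36 | P5 36-42 | P0 42-47 | P2 47-52 |
Completion: P0=47  P1=36  P2=52  P3=15  P4=24  P5=42
Turnaround (C−A): P0=47  P1=36  P2=52  P3=15  P4=24  P5=42
Turnaround times: P0=47, P1=36, P2=52, P3=15, P4=24, P5=42
Average turnaround = (47+36+52+15+24+42) / 6 = 216/6 = 36.00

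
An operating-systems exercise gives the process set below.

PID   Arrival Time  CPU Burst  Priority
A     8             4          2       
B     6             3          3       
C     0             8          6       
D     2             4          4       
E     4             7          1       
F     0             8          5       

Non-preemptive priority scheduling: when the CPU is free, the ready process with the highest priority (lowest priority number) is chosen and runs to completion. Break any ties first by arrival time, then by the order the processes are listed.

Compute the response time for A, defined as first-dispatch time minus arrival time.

Timeline: | F 0-8 | E 8-15 | A 15-19 | B 19-22 | D 22-26 | C 26-34 |
Completion: A=19  B=22  C=34  D=26  E=15  F=8
Response(A) = first start − arrival = 15 − 8 = 7

7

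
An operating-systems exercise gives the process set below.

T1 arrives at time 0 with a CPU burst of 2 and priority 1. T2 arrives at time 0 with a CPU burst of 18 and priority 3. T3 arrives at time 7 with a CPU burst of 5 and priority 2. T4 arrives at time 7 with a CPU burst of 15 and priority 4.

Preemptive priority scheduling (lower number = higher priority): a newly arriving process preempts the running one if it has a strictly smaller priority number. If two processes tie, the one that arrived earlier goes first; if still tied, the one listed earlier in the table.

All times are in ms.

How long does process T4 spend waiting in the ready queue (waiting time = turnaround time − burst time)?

Timeline: | T1 0-2 | T2 2-7 | T3 7-12 | T2 12-25 | T4 25-40 |
Completion: T1=2  T2=25  T3=12  T4=40
Turnaround (C−A): T1=2  T2=25  T3=5  T4=33
Waiting(T4) = turnaround − burst = 33 − 15 = 18

18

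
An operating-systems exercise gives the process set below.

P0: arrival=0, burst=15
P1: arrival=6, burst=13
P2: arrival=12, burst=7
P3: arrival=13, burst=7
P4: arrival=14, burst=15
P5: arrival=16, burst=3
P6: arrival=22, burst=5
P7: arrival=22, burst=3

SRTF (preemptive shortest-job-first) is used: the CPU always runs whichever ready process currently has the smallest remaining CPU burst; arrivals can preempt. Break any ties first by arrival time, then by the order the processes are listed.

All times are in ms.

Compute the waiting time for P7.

3

Timeline: | P0 0-15 | P2 15-16 | P5 16-19 | P2 19-25 | P7 25-28 | P6 28-33 | P3 33-40 | P1 40-53 | P4 53-68 |
Completion: P0=15  P1=53  P2=25  P3=40  P4=68  P5=19  P6=33  P7=28
Turnaround (C−A): P0=15  P1=47  P2=13  P3=27  P4=54  P5=3  P6=11  P7=6
Waiting(P7) = turnaround − burst = 6 − 3 = 3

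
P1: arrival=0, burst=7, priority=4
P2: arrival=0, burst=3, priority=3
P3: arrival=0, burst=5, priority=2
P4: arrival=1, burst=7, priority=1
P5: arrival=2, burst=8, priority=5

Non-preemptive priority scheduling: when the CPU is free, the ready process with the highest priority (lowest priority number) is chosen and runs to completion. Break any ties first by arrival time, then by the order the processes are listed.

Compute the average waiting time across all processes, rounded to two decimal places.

10.20

Gantt: | P3 0-5 | P4 5-12 | P2 12-15 | P1 15-22 | P5 22-30 |
Completion: P1=22  P2=15  P3=5  P4=12  P5=30
Turnaround (C−A): P1=22  P2=15  P3=5  P4=11  P5=28
Waiting times: P1=15, P2=12, P3=0, P4=4, P5=20
Average waiting = (15+12+0+4+20) / 5 = 51/5 = 10.20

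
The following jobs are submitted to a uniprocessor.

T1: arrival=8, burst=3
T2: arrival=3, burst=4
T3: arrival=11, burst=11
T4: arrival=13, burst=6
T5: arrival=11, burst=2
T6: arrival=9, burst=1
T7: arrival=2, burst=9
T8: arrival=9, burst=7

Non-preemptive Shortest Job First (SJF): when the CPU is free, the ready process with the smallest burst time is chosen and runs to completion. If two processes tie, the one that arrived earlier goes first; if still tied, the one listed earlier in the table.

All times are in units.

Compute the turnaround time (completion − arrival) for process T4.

Schedule: | idle 0-2 | T7 2-11 | T6 11-12 | T5 12-14 | T1 14-17 | T2 17-21 | T4 21-27 | T8 27-34 | T3 34-45 |
Completion: T1=17  T2=21  T3=45  T4=27  T5=14  T6=12  T7=11  T8=34
Turnaround (C−A): T1=9  T2=18  T3=34  T4=14  T5=3  T6=3  T7=9  T8=25
Turnaround(T4) = completion − arrival = 27 − 13 = 14

14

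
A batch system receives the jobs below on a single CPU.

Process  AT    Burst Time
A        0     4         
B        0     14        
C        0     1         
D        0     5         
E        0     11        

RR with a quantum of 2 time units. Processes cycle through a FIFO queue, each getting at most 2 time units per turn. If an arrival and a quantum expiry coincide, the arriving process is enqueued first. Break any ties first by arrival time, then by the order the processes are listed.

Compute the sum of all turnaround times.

Gantt: | A 0-2 | B 2-4 | C 4-5 | D 5-7 | E 7-9 | A 9-11 | B 11-13 | D 13-15 | E 15-17 | B 17-19 | D 19-20 | E 20-22 | B 22-24 | E 24-26 | B 26-28 | E 28-30 | B 30-32 | E 32-33 | B 33-35 |
Completion: A=11  B=35  C=5  D=20  E=33
Turnaround = completion − arrival: A=11, B=35, C=5, D=20, E=33
Total turnaround = 11 + 35 + 5 + 20 + 33 = 104

104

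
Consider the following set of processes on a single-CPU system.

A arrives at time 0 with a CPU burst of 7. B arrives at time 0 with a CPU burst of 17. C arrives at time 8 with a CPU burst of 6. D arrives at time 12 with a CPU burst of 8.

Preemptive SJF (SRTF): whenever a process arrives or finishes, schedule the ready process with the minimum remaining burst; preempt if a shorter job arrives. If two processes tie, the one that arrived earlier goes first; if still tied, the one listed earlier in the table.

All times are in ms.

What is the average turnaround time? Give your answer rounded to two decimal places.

Gantt: | A 0-7 | B 7-8 | C 8-14 | D 14-22 | B 22-38 |
Completion: A=7  B=38  C=14  D=22
Turnaround times: A=7, B=38, C=6, D=10
Average turnaround = (7+38+6+10) / 4 = 61/4 = 15.25

15.25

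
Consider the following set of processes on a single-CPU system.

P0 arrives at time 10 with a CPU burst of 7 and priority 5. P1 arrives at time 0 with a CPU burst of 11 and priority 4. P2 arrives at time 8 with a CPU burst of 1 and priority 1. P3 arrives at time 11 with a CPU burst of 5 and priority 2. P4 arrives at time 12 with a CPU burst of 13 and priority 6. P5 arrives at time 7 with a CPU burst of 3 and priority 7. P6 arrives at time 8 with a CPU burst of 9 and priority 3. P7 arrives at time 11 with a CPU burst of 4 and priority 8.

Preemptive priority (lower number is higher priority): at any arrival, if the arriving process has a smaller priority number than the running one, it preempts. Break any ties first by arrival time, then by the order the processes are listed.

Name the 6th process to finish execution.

Gantt: | P1 0-8 | P2 8-9 | P6 9-11 | P3 11-16 | P6 16-23 | P1 23-26 | P0 26-33 | P4 33-46 | P5 46-49 | P7 49-53 |
Completion: P0=33  P1=26  P2=9  P3=16  P4=46  P5=49  P6=23  P7=53
Turnaround (C−A): P0=23  P1=26  P2=1  P3=5  P4=34  P5=42  P6=15  P7=42
Finish order: P2 → P3 → P6 → P1 → P0 → P4 → P5 → P7

P4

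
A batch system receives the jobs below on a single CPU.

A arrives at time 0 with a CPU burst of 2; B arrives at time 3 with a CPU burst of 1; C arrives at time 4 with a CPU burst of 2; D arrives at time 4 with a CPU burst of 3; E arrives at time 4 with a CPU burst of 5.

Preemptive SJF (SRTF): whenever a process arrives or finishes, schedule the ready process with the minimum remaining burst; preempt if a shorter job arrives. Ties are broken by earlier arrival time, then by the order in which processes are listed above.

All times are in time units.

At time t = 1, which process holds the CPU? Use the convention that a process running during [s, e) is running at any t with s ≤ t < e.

A

Gantt: | A 0-2 | idle 2-3 | B 3-4 | C 4-6 | D 6-9 | E 9-14 |
Completion: A=2  B=4  C=6  D=9  E=14
Turnaround (C−A): A=2  B=1  C=2  D=5  E=10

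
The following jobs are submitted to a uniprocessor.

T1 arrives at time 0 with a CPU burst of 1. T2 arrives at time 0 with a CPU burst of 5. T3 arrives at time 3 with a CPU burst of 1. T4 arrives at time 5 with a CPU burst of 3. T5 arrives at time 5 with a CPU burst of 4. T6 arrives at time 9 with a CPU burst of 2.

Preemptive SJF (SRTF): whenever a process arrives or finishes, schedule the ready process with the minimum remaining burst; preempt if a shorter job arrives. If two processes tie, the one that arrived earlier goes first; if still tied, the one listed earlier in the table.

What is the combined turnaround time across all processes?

Schedule: | T1 0-1 | T2 1-3 | T3 3-4 | T2 4-7 | T4 7-10 | T6 10-12 | T5 12-16 |
Completion: T1=1  T2=7  T3=4  T4=10  T5=16  T6=12
Turnaround (C−A): T1=1  T2=7  T3=1  T4=5  T5=11  T6=3
Turnaround = completion − arrival: T1=1, T2=7, T3=1, T4=5, T5=11, T6=3
Total turnaround = 1 + 7 + 1 + 5 + 11 + 3 = 28

28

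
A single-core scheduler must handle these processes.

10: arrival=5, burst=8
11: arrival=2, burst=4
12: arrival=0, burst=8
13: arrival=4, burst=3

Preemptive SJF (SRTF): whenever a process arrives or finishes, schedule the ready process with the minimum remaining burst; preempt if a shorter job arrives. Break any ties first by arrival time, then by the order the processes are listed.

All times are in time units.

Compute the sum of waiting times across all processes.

19

Timeline: | 12 0-2 | 11 2-6 | 13 6-9 | 12 9-15 | 10 15-23 |
Completion: 10=23  11=6  12=15  13=9
Waiting = turnaround − burst: 10=10, 11=0, 12=7, 13=2
Total waiting = 10 + 0 + 7 + 2 = 19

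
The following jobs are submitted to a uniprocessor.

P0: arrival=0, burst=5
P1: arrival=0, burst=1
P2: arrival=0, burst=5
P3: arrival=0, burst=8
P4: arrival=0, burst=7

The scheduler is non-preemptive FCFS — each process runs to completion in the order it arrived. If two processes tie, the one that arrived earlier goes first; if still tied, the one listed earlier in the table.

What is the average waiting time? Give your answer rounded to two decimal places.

8.20

Timeline: | P0 0-5 | P1 5-6 | P2 6-11 | P3 11-19 | P4 19-26 |
Completion: P0=5  P1=6  P2=11  P3=19  P4=26
Turnaround (C−A): P0=5  P1=6  P2=11  P3=19  P4=26
Waiting times: P0=0, P1=5, P2=6, P3=11, P4=19
Average waiting = (0+5+6+11+19) / 5 = 41/5 = 8.20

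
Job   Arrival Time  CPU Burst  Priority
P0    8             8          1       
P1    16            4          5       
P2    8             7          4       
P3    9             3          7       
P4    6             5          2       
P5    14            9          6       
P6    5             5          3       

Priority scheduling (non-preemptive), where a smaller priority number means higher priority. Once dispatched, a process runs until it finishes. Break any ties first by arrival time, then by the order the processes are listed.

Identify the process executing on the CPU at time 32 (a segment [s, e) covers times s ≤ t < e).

Timeline: | idle 0-5 | P6 5-10 | P0 10-18 | P4 18-23 | P2 23-30 | P1 30-34 | P5 34-43 | P3 43-46 |
Completion: P0=18  P1=34  P2=30  P3=46  P4=23  P5=43  P6=10

P1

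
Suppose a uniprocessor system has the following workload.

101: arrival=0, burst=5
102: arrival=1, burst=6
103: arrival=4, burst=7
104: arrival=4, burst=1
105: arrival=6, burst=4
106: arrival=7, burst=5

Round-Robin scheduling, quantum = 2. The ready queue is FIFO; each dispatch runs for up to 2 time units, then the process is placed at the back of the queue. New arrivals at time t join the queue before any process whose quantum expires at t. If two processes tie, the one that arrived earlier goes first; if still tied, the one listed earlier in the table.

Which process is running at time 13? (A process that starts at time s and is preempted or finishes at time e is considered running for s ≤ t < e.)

Schedule: | 101 0-2 | 102 2-4 | 101 4-6 | 103 6-8 | 104 8-9 | 102 9-11 | 105 11-13 | 101 13-14 | 106 14-16 | 103 16-18 | 102 18-20 | 105 20-22 | 106 22-24 | 103 24-26 | 106 26-27 | 103 27-28 |
Completion: 101=14  102=20  103=28  104=9  105=22  106=27
Turnaround (C−A): 101=14  102=19  103=24  104=5  105=16  106=20

101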